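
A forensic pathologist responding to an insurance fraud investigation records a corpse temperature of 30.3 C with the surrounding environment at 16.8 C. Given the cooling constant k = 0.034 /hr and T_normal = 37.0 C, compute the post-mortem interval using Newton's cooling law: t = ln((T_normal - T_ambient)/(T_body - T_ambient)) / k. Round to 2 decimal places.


Using Newton's law of cooling:
t = ln((T_normal - T_ambient) / (T_body - T_ambient)) / k
T_normal - T_ambient = 20.2
T_body - T_ambient = 13.5
Ratio = 1.496296
ln(ratio) = 0.402993
t = 0.402993 / 0.034 = 11.85 hours

11.85


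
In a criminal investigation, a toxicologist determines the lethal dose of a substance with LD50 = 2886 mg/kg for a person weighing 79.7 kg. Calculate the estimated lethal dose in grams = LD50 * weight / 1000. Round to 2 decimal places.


Lethal dose calculation:
Lethal dose = LD50 * body_weight / 1000
= 2886 * 79.7 / 1000
= 230014.2 / 1000
= 230.01 g

230.01


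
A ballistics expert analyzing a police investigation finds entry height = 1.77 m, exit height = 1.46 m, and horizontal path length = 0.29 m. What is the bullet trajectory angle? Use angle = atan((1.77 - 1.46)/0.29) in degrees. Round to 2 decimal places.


Bullet trajectory angle:
Height difference = 1.77 - 1.46 = 0.31 m
angle = atan(0.31 / 0.29)
angle = atan(1.068966)
angle = 46.91 degrees

46.91


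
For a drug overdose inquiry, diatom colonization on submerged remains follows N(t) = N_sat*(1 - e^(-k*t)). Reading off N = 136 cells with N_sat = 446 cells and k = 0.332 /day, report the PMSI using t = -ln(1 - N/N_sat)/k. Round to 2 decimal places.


PMSI from diatom colonization curve:
N / N_sat = 136 / 446 = 0.304933
1 - N/N_sat = 0.695067
ln(1 - N/N_sat) = -0.363747
t = -ln(1 - N/N_sat) / k = -(-0.363747) / 0.332 = 1.10 days

1.10


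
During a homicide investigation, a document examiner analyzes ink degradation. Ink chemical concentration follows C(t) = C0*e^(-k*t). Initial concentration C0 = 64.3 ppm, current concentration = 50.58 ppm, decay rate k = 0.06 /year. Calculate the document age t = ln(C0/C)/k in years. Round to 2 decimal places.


Document age estimation:
C0/C = 64.3 / 50.58 = 1.271253
ln(C0/C) = 0.240003
t = 0.240003 / 0.06 = 4.00 years

4.00


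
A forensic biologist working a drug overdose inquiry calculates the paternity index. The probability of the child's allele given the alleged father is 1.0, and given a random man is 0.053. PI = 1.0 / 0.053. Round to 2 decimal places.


Paternity Index calculation:
PI = P(allele|father) / P(allele|random)
PI = 1.0 / 0.053
PI = 18.87

18.87


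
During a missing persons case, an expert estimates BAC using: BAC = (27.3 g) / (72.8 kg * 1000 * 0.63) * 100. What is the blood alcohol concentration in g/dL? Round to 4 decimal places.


Applying the Widmark formula:
BAC = (dose_g / (body_wt * 1000 * r)) * 100
Denominator = 72.8 * 1000 * 0.63 = 45864
BAC = (27.3 / 45864) * 100
BAC = 0.0595 g/dL

0.0595


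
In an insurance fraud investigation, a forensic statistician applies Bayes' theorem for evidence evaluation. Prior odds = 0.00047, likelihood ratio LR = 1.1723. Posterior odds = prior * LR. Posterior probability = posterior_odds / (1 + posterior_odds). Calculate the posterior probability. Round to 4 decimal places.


Bayesian evidence evaluation:
Posterior odds = prior_odds * LR = 0.00047 * 1.1723 = 0.000550981
Posterior probability = posterior_odds / (1 + posterior_odds)
= 0.000550981 / (1 + 0.000550981)
= 0.000550981 / 1.000550981
= 0.0006

0.0006


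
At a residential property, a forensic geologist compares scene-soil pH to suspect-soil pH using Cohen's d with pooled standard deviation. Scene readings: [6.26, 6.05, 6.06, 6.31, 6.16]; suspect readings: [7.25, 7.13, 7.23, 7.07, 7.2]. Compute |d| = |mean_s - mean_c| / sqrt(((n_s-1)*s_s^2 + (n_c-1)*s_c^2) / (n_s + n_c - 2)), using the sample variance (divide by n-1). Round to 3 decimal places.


Pooled-variance Cohen's d for soil pH comparison:
Scene mean = 30.84 / 5 = 6.168
Suspect mean = 35.88 / 5 = 7.176
Scene sample variance s_s^2 = 0.01357
Suspect sample variance s_c^2 = 0.00558
Pooled variance = ((n_s-1)*s_s^2 + (n_c-1)*s_c^2) / (n_s + n_c - 2) = 0.009575
Pooled SD = sqrt(0.009575) = 0.097852
Mean difference = -1.008
|d| = |-1.008| / 0.097852 = 10.301

10.301


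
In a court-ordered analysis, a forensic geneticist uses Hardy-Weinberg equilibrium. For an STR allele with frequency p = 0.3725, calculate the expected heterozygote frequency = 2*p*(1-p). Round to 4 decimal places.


Hardy-Weinberg heterozygote frequency:
q = 1 - p = 1 - 0.3725 = 0.6275
2pq = 2 * 0.3725 * 0.6275 = 0.4675

0.4675


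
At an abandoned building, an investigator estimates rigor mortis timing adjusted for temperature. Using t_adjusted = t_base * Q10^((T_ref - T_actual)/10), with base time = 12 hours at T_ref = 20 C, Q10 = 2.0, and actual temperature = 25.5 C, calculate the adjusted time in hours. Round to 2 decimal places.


Rigor mortis time adjustment:
Exponent = (T_ref - T_actual) / 10 = (20 - 25.5) / 10 = -0.55
Q10 factor = 2.0^-0.55 = 0.68302
t_adjusted = 12 * 0.68302 = 8.20 hours

8.20


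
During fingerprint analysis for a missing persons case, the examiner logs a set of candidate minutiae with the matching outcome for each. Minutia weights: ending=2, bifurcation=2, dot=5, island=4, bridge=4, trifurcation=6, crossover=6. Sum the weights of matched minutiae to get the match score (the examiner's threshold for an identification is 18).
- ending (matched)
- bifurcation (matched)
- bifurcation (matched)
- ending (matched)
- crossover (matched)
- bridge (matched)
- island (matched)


Weighted minutiae match score:
  ending: matched, +2 (running total 2)
  bifurcation: matched, +2 (running total 4)
  bifurcation: matched, +2 (running total 6)
  ending: matched, +2 (running total 8)
  crossover: matched, +6 (running total 14)
  bridge: matched, +4 (running total 18)
  island: matched, +4 (running total 22)
Total score = 22
Threshold = 18; verdict = identification

22


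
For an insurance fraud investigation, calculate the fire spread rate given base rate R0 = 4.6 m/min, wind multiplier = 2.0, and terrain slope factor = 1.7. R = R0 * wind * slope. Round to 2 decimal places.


Fire spread rate calculation:
R = R0 * wind_factor * slope_factor
= 4.6 * 2.0 * 1.7
= 9.2 * 1.7
= 15.64 m/min

15.64


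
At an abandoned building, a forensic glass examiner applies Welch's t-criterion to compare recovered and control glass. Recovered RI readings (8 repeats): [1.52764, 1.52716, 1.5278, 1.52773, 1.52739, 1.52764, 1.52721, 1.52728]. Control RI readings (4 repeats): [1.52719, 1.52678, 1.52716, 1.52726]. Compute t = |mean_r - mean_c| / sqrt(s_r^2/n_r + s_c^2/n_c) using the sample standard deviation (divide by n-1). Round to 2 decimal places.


Welch's t-criterion for glass RI comparison:
Recovered mean = sum / n_r = 12.21985 / 8 = 1.5274813
Control mean = sum / n_c = 6.10839 / 4 = 1.5270975
Recovered sample variance s_r^2 = 6.27839e-08
Control sample variance s_c^2 = 4.65583e-08
Welch SE (unpooled) = sqrt(s_r^2/n_r + s_c^2/n_c) = sqrt(7.84799e-09 + 1.16396e-08) = sqrt(1.94876e-08) = 0.000139598
|mean_r - mean_c| = 0.00038375
t = 0.00038375 / 0.000139598 = 2.75

2.75


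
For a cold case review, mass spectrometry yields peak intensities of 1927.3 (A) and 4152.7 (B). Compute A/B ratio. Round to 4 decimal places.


Spectral peak ratio:
Peak A = 1927.3 counts
Peak B = 4152.7 counts
Ratio = 1927.3 / 4152.7 = 0.4641

0.4641


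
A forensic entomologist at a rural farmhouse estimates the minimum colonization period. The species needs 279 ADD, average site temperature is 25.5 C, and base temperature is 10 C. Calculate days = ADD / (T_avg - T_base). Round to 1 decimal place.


Insect development time:
Effective temperature = avg_temp - T_base = 25.5 - 10 = 15.5 C
Days = ADD / effective_temp = 279 / 15.5 = 18.0 days

18.0


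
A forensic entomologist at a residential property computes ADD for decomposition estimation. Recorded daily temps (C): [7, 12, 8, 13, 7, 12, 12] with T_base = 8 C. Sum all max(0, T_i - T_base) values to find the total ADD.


Computing ADD day by day:
Day 1: max(0, 7 - 8) = 0
Day 2: max(0, 12 - 8) = 4
Day 3: max(0, 8 - 8) = 0
Day 4: max(0, 13 - 8) = 5
Day 5: max(0, 7 - 8) = 0
Day 6: max(0, 12 - 8) = 4
Day 7: max(0, 12 - 8) = 4
Total ADD = 17

17


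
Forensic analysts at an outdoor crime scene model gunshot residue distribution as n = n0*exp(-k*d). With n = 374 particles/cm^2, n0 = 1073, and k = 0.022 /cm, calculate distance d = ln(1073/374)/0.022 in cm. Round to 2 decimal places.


GSR distance calculation:
n0/n = 1073 / 374 = 2.868984
ln(n0/n) = 1.053958
d = 1.053958 / 0.022 = 47.91 cm

47.91


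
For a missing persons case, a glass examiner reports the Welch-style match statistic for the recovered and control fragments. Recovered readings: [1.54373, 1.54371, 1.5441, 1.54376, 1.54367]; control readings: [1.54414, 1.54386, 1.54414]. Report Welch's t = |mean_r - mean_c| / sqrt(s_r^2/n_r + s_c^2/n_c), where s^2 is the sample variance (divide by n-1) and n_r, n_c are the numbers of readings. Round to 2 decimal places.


Welch's t-criterion for glass RI comparison:
Recovered mean = sum / n_r = 7.71897 / 5 = 1.543794
Control mean = sum / n_c = 4.63214 / 3 = 1.5440467
Recovered sample variance s_r^2 = 3.033e-08
Control sample variance s_c^2 = 2.61333e-08
Welch SE (unpooled) = sqrt(s_r^2/n_r + s_c^2/n_c) = sqrt(6.066e-09 + 8.71111e-09) = sqrt(1.47771e-08) = 0.000121561
|mean_r - mean_c| = 0.000252667
t = 0.000252667 / 0.000121561 = 2.08

2.08


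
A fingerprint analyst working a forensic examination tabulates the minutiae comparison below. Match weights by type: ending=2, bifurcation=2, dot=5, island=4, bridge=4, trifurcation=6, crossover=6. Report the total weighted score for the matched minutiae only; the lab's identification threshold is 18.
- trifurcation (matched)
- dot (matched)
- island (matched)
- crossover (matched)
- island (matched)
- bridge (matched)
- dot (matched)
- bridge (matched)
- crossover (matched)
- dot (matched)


Weighted minutiae match score:
  trifurcation: matched, +6 (running total 6)
  dot: matched, +5 (running total 11)
  island: matched, +4 (running total 15)
  crossover: matched, +6 (running total 21)
  island: matched, +4 (running total 25)
  bridge: matched, +4 (running total 29)
  dot: matched, +5 (running total 34)
  bridge: matched, +4 (running total 38)
  crossover: matched, +6 (running total 44)
  dot: matched, +5 (running total 49)
Total score = 49
Threshold = 18; verdict = identification

49


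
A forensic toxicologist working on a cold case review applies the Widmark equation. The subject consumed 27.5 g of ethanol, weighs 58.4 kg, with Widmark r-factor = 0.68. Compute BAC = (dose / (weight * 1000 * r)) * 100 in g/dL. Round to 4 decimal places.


Applying the Widmark formula:
BAC = (dose_g / (body_wt * 1000 * r)) * 100
Denominator = 58.4 * 1000 * 0.68 = 39712
BAC = (27.5 / 39712) * 100
BAC = 0.0692 g/dL

0.0692


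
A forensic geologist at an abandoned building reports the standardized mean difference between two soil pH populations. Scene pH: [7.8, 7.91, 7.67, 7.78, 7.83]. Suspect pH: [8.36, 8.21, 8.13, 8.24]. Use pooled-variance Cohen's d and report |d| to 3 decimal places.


Pooled-variance Cohen's d for soil pH comparison:
Scene mean = 38.99 / 5 = 7.798
Suspect mean = 32.94 / 4 = 8.235
Scene sample variance s_s^2 = 0.00757
Suspect sample variance s_c^2 = 0.0091
Pooled variance = ((n_s-1)*s_s^2 + (n_c-1)*s_c^2) / (n_s + n_c - 2) = 0.008226
Pooled SD = sqrt(0.008226) = 0.090697
Mean difference = -0.437
|d| = |-0.437| / 0.090697 = 4.818

4.818


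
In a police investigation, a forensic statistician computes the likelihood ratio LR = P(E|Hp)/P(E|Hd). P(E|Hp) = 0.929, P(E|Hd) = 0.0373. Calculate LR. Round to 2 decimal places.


Likelihood ratio calculation:
LR = P(E|Hp) / P(E|Hd)
LR = 0.929 / 0.0373
LR = 24.91

24.91


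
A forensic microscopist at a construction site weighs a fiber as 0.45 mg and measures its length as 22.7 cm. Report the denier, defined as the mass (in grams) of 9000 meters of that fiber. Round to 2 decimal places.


Denier calculation:
Mass in grams = 0.45 mg / 1000 = 0.00045 g
Length in meters = 22.7 cm / 100 = 0.227 m
Linear density = mass / length = 0.00045 / 0.227 = 0.00198238 g/m
Denier = (g/m) * 9000 = 0.00198238 * 9000 = 17.84

17.84


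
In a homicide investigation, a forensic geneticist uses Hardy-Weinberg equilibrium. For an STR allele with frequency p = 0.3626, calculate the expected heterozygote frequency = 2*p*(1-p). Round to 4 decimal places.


Hardy-Weinberg heterozygote frequency:
q = 1 - p = 1 - 0.3626 = 0.6374
2pq = 2 * 0.3626 * 0.6374 = 0.4622

0.4622


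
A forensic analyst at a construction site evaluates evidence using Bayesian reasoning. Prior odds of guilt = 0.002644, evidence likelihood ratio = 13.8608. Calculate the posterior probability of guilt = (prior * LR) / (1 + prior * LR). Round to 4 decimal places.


Bayesian evidence evaluation:
Posterior odds = prior_odds * LR = 0.002644 * 13.8608 = 0.03664796
Posterior probability = posterior_odds / (1 + posterior_odds)
= 0.03664796 / (1 + 0.03664796)
= 0.03664796 / 1.03664796
= 0.0354

0.0354


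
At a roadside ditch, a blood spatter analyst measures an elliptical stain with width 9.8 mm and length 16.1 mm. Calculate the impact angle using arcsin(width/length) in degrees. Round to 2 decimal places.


Blood spatter impact angle calculation:
width / length = 9.8 / 16.1 = 0.608696
angle = arcsin(0.608696)
angle = 37.50 degrees

37.50


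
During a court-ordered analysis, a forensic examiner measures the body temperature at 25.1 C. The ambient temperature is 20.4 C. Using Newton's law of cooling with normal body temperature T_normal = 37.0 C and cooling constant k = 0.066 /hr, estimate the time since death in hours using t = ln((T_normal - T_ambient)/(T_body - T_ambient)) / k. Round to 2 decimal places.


Using Newton's law of cooling:
t = ln((T_normal - T_ambient) / (T_body - T_ambient)) / k
T_normal - T_ambient = 16.6
T_body - T_ambient = 4.7
Ratio = 3.531915
ln(ratio) = 1.26184
t = 1.26184 / 0.066 = 19.12 hours

19.12


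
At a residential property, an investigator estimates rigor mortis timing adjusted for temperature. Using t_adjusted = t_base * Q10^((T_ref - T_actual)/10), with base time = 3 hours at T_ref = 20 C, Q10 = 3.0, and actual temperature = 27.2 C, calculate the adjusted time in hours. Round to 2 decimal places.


Rigor mortis time adjustment:
Exponent = (T_ref - T_actual) / 10 = (20 - 27.2) / 10 = -0.72
Q10 factor = 3.0^-0.72 = 0.45339
t_adjusted = 3 * 0.45339 = 1.36 hours

1.36


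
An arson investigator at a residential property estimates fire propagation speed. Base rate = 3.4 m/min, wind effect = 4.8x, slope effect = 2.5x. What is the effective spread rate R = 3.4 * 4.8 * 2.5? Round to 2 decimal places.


Fire spread rate calculation:
R = R0 * wind_factor * slope_factor
= 3.4 * 4.8 * 2.5
= 16.32 * 2.5
= 40.80 m/min

40.80


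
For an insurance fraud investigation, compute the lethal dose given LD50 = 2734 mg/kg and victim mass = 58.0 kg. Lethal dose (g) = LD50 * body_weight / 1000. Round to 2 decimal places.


Lethal dose calculation:
Lethal dose = LD50 * body_weight / 1000
= 2734 * 58.0 / 1000
= 158572 / 1000
= 158.57 g

158.57


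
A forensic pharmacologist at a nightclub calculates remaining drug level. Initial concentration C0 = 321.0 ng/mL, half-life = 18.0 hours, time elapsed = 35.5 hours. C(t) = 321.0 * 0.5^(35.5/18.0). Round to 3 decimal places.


Drug concentration decay:
Number of half-lives = t / t_half = 35.5 / 18.0 = 1.972222
Decay factor = 0.5^1.972222 = 0.2548602
C(t) = 321.0 * 0.2548602 = 81.810 ng/mL

81.810


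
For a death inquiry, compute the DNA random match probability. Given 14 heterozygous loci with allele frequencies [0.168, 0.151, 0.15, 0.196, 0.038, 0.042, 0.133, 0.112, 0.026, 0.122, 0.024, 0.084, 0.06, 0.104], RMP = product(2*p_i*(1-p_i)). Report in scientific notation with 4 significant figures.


Computing RMP for 14 loci:
Locus 1: 2 * 0.168 * 0.832 = 0.279552
Locus 2: 2 * 0.151 * 0.849 = 0.256398
Locus 3: 2 * 0.15 * 0.85 = 0.255
Locus 4: 2 * 0.196 * 0.804 = 0.315168
Locus 5: 2 * 0.038 * 0.962 = 0.073112
Locus 6: 2 * 0.042 * 0.958 = 0.080472
Locus 7: 2 * 0.133 * 0.867 = 0.230622
Locus 8: 2 * 0.112 * 0.888 = 0.198912
Locus 9: 2 * 0.026 * 0.974 = 0.050648
Locus 10: 2 * 0.122 * 0.878 = 0.214232
Locus 11: 2 * 0.024 * 0.976 = 0.046848
Locus 12: 2 * 0.084 * 0.916 = 0.153888
Locus 13: 2 * 0.06 * 0.94 = 0.1128
Locus 14: 2 * 0.104 * 0.896 = 0.186368
RMP = 2.557e-12

2.557e-12


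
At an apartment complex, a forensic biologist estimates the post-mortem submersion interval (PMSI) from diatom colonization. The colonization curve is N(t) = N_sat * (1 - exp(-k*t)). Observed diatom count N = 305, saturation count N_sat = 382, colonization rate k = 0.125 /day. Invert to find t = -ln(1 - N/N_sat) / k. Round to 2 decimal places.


PMSI from diatom colonization curve:
N / N_sat = 305 / 382 = 0.798429
1 - N/N_sat = 0.201571
ln(1 - N/N_sat) = -1.601614
t = -ln(1 - N/N_sat) / k = -(-1.601614) / 0.125 = 12.81 days

12.81


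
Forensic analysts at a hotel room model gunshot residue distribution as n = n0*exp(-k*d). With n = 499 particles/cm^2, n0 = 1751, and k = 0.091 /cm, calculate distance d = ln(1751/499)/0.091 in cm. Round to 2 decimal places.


GSR distance calculation:
n0/n = 1751 / 499 = 3.509018
ln(n0/n) = 1.255336
d = 1.255336 / 0.091 = 13.79 cm

13.79


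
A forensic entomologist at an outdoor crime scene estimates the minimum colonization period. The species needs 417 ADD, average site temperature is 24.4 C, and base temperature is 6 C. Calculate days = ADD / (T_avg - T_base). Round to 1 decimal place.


Insect development time:
Effective temperature = avg_temp - T_base = 24.4 - 6 = 18.4 C
Days = ADD / effective_temp = 417 / 18.4 = 22.7 days

22.7


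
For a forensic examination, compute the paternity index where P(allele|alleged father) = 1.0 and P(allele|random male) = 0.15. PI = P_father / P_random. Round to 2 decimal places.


Paternity Index calculation:
PI = P(allele|father) / P(allele|random)
PI = 1.0 / 0.15
PI = 6.67

6.67


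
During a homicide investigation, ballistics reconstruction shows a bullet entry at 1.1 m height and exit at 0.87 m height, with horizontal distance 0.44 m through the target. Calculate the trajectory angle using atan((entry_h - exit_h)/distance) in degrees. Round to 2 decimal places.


Bullet trajectory angle:
Height difference = 1.1 - 0.87 = 0.23 m
angle = atan(0.23 / 0.44)
angle = atan(0.522727)
angle = 27.60 degrees

27.60


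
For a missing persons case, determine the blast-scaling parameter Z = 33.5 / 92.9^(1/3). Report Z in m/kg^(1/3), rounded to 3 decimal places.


Scaled distance calculation:
W^(1/3) = 92.9^(1/3) = 4.52903
Z = R / W^(1/3) = 33.5 / 4.52903
Z = 7.397 m/kg^(1/3)

7.397


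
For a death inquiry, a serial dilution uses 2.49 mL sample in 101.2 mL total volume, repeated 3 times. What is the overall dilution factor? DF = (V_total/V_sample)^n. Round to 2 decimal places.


Dilution factor calculation:
Single dilution = V_total / V_sample = 101.2 / 2.49 ≈ 40.64257
Number of dilutions = 3
Total DF = (101.2 / 2.49)^3 (full precision, rounded at the end) = 67134.15

67134.15


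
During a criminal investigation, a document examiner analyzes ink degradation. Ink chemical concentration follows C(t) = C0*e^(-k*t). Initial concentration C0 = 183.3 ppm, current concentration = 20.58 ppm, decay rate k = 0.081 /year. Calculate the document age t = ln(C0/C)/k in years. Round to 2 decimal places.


Document age estimation:
C0/C = 183.3 / 20.58 = 8.906706
ln(C0/C) = 2.186804
t = 2.186804 / 0.081 = 27.00 years

27.00


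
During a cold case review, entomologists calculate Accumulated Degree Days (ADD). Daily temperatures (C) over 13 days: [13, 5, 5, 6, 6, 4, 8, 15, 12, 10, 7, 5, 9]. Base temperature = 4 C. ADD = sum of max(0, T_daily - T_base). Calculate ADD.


Computing ADD day by day:
Day 1: max(0, 13 - 4) = 9
Day 2: max(0, 5 - 4) = 1
Day 3: max(0, 5 - 4) = 1
Day 4: max(0, 6 - 4) = 2
Day 5: max(0, 6 - 4) = 2
Day 6: max(0, 4 - 4) = 0
Day 7: max(0, 8 - 4) = 4
Day 8: max(0, 15 - 4) = 11
Day 9: max(0, 12 - 4) = 8
Day 10: max(0, 10 - 4) = 6
Day 11: max(0, 7 - 4) = 3
Day 12: max(0, 5 - 4) = 1
Day 13: max(0, 9 - 4) = 5
Total ADD = 53

53


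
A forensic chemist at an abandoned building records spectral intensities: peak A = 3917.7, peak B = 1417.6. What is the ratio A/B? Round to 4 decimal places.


Spectral peak ratio:
Peak A = 3917.7 counts
Peak B = 1417.6 counts
Ratio = 3917.7 / 1417.6 = 2.7636

2.7636


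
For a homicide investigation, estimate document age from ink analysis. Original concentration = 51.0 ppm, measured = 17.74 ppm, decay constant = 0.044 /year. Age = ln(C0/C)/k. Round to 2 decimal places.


Document age estimation:
C0/C = 51.0 / 17.74 = 2.874859
ln(C0/C) = 1.056004
t = 1.056004 / 0.044 = 24.00 years

24.00


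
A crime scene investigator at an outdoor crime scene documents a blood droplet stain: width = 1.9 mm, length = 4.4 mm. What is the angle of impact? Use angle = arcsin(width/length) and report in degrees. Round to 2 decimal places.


Blood spatter impact angle calculation:
width / length = 1.9 / 4.4 = 0.431818
angle = arcsin(0.431818)
angle = 25.58 degrees

25.58


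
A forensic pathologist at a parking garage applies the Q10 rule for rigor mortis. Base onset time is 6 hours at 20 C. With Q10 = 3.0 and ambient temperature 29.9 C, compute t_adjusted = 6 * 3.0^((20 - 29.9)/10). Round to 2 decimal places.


Rigor mortis time adjustment:
Exponent = (T_ref - T_actual) / 10 = (20 - 29.9) / 10 = -0.99
Q10 factor = 3.0^-0.99 = 0.33702
t_adjusted = 6 * 0.33702 = 2.02 hours

2.02


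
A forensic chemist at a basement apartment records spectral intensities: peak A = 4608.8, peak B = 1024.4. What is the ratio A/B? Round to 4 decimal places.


Spectral peak ratio:
Peak A = 4608.8 counts
Peak B = 1024.4 counts
Ratio = 4608.8 / 1024.4 = 4.4990

4.4990


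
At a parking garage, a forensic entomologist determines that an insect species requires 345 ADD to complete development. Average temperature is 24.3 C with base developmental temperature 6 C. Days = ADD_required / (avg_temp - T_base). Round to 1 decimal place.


Insect development time:
Effective temperature = avg_temp - T_base = 24.3 - 6 = 18.3 C
Days = ADD / effective_temp = 345 / 18.3 = 18.9 days

18.9


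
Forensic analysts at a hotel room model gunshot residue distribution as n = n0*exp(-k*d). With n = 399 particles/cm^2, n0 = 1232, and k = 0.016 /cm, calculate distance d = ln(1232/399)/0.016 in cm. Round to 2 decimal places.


GSR distance calculation:
n0/n = 1232 / 399 = 3.087719
ln(n0/n) = 1.127433
d = 1.127433 / 0.016 = 70.46 cm

70.46


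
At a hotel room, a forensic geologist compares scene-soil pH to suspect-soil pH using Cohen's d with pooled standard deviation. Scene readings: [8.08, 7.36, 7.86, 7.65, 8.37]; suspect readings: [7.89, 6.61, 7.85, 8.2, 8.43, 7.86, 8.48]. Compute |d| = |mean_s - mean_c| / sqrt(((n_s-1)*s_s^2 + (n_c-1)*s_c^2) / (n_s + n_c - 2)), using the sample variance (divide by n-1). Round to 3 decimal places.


Pooled-variance Cohen's d for soil pH comparison:
Scene mean = 39.32 / 5 = 7.864
Suspect mean = 55.32 / 7 = 7.902857
Scene sample variance s_s^2 = 0.15063
Suspect sample variance s_c^2 = 0.395924
Pooled variance = ((n_s-1)*s_s^2 + (n_c-1)*s_c^2) / (n_s + n_c - 2) = 0.297806
Pooled SD = sqrt(0.297806) = 0.545716
Mean difference = -0.038857
|d| = |-0.038857| / 0.545716 = 0.071

0.071


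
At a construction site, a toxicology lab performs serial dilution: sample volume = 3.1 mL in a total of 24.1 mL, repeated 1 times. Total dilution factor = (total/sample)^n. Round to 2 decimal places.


Dilution factor calculation:
Single dilution = V_total / V_sample = 24.1 / 3.1 ≈ 7.774194
Number of dilutions = 1
Total DF = (24.1 / 3.1)^1 (full precision, rounded at the end) = 7.77

7.77


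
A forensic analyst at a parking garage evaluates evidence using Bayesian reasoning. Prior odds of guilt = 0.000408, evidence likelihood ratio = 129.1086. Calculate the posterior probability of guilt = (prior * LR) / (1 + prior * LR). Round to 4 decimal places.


Bayesian evidence evaluation:
Posterior odds = prior_odds * LR = 0.000408 * 129.1086 = 0.05267631
Posterior probability = posterior_odds / (1 + posterior_odds)
= 0.05267631 / (1 + 0.05267631)
= 0.05267631 / 1.05267631
= 0.0500

0.0500


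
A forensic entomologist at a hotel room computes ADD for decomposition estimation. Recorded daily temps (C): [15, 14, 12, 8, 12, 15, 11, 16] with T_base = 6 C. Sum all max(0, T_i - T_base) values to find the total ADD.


Computing ADD day by day:
Day 1: max(0, 15 - 6) = 9
Day 2: max(0, 14 - 6) = 8
Day 3: max(0, 12 - 6) = 6
Day 4: max(0, 8 - 6) = 2
Day 5: max(0, 12 - 6) = 6
Day 6: max(0, 15 - 6) = 9
Day 7: max(0, 11 - 6) = 5
Day 8: max(0, 16 - 6) = 10
Total ADD = 55

55


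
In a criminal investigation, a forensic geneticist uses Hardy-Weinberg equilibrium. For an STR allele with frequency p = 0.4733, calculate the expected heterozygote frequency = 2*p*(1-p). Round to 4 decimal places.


Hardy-Weinberg heterozygote frequency:
q = 1 - p = 1 - 0.4733 = 0.5267
2pq = 2 * 0.4733 * 0.5267 = 0.4986

0.4986


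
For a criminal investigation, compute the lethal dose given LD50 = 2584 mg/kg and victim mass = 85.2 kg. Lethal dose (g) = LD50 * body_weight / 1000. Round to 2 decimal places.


Lethal dose calculation:
Lethal dose = LD50 * body_weight / 1000
= 2584 * 85.2 / 1000
= 220156.8 / 1000
= 220.16 g

220.16


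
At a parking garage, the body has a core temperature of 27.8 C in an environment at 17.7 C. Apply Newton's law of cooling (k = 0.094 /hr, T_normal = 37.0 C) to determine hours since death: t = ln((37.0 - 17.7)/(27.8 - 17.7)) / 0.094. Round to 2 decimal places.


Using Newton's law of cooling:
t = ln((T_normal - T_ambient) / (T_body - T_ambient)) / k
T_normal - T_ambient = 19.3
T_body - T_ambient = 10.1
Ratio = 1.910891
ln(ratio) = 0.64757
t = 0.64757 / 0.094 = 6.89 hours

6.89


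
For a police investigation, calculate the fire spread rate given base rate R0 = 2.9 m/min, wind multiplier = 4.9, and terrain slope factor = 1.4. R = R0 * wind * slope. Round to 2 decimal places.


Fire spread rate calculation:
R = R0 * wind_factor * slope_factor
= 2.9 * 4.9 * 1.4
= 14.21 * 1.4
= 19.89 m/min

19.89


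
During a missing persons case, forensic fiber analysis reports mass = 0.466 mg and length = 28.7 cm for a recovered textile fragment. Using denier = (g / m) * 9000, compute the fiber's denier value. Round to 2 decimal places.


Denier calculation:
Mass in grams = 0.466 mg / 1000 = 0.000466 g
Length in meters = 28.7 cm / 100 = 0.287 m
Linear density = mass / length = 0.000466 / 0.287 = 0.00162369 g/m
Denier = (g/m) * 9000 = 0.00162369 * 9000 = 14.61

14.61


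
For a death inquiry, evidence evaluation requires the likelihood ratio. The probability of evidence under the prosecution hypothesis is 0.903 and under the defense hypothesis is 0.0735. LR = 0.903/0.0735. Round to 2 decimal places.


Likelihood ratio calculation:
LR = P(E|Hp) / P(E|Hd)
LR = 0.903 / 0.0735
LR = 12.29

12.29


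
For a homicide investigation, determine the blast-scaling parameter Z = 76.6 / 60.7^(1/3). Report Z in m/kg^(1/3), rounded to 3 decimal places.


Scaled distance calculation:
W^(1/3) = 60.7^(1/3) = 3.930033
Z = R / W^(1/3) = 76.6 / 3.930033
Z = 19.491 m/kg^(1/3)

19.491


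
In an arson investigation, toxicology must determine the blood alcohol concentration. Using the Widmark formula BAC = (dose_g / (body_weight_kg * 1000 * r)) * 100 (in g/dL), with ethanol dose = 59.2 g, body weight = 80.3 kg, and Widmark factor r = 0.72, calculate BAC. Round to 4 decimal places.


Applying the Widmark formula:
BAC = (dose_g / (body_wt * 1000 * r)) * 100
Denominator = 80.3 * 1000 * 0.72 = 57816
BAC = (59.2 / 57816) * 100
BAC = 0.1024 g/dL

0.1024


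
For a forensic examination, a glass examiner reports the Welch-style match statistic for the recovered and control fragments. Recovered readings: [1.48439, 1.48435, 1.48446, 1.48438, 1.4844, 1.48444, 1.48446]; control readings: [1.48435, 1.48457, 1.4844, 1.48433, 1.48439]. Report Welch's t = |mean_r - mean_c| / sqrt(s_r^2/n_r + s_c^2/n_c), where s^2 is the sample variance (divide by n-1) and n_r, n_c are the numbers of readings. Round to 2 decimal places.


Welch's t-criterion for glass RI comparison:
Recovered mean = sum / n_r = 10.39088 / 7 = 1.4844114
Control mean = sum / n_c = 7.42204 / 5 = 1.484408
Recovered sample variance s_r^2 = 1.81429e-09
Control sample variance s_c^2 = 9.02e-09
Welch SE (unpooled) = sqrt(s_r^2/n_r + s_c^2/n_c) = sqrt(2.59184e-10 + 1.804e-09) = sqrt(2.06318e-09) = 4.54222e-05
|mean_r - mean_c| = 3.42857e-06
t = 3.42857e-06 / 4.54222e-05 = 0.08

0.08


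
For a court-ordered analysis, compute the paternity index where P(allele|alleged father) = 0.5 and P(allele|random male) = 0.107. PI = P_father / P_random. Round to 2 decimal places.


Paternity Index calculation:
PI = P(allele|father) / P(allele|random)
PI = 0.5 / 0.107
PI = 4.67

4.67


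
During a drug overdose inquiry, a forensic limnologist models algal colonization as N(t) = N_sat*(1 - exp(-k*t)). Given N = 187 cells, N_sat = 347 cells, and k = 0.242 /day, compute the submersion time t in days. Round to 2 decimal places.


PMSI from diatom colonization curve:
N / N_sat = 187 / 347 = 0.538905
1 - N/N_sat = 0.461095
ln(1 - N/N_sat) = -0.774151
t = -ln(1 - N/N_sat) / k = -(-0.774151) / 0.242 = 3.20 days

3.20


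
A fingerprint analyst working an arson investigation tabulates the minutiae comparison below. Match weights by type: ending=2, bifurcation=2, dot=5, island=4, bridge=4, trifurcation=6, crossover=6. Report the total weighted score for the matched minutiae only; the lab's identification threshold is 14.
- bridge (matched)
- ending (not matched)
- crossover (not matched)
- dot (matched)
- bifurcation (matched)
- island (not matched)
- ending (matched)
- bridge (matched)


Weighted minutiae match score:
  bridge: matched, +4 (running total 4)
  ending: not matched, +0
  crossover: not matched, +0
  dot: matched, +5 (running total 9)
  bifurcation: matched, +2 (running total 11)
  island: not matched, +0
  ending: matched, +2 (running total 13)
  bridge: matched, +4 (running total 17)
Total score = 17
Threshold = 14; verdict = identification

17


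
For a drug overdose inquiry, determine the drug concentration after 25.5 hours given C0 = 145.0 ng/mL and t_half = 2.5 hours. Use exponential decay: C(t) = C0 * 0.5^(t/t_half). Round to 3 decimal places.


Drug concentration decay:
Number of half-lives = t / t_half = 25.5 / 2.5 = 10.2
Decay factor = 0.5^10.2 = 0.00085015
C(t) = 145.0 * 0.00085015 = 0.123 ng/mL

0.123


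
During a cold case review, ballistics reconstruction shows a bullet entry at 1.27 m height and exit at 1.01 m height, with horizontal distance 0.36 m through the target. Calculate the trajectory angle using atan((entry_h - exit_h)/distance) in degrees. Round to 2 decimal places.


Bullet trajectory angle:
Height difference = 1.27 - 1.01 = 0.26 m
angle = atan(0.26 / 0.36)
angle = atan(0.722222)
angle = 35.84 degrees

35.84


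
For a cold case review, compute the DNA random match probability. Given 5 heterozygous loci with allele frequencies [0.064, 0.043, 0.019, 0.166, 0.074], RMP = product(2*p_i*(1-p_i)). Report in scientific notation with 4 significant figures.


Computing RMP for 5 loci:
Locus 1: 2 * 0.064 * 0.936 = 0.119808
Locus 2: 2 * 0.043 * 0.957 = 0.082302
Locus 3: 2 * 0.019 * 0.981 = 0.037278
Locus 4: 2 * 0.166 * 0.834 = 0.276888
Locus 5: 2 * 0.074 * 0.926 = 0.137048
RMP = 1.395e-05

1.395e-05


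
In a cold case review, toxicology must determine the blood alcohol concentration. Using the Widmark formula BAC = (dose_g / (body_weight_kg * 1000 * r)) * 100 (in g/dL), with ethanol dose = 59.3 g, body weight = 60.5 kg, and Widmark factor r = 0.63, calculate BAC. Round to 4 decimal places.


Applying the Widmark formula:
BAC = (dose_g / (body_wt * 1000 * r)) * 100
Denominator = 60.5 * 1000 * 0.63 = 38115
BAC = (59.3 / 38115) * 100
BAC = 0.1556 g/dL

0.1556


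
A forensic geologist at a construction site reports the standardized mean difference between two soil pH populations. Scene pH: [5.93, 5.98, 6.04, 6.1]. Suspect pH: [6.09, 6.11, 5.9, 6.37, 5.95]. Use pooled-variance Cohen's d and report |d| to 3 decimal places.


Pooled-variance Cohen's d for soil pH comparison:
Scene mean = 24.05 / 4 = 6.0125
Suspect mean = 30.42 / 5 = 6.084
Scene sample variance s_s^2 = 0.005425
Suspect sample variance s_c^2 = 0.03358
Pooled variance = ((n_s-1)*s_s^2 + (n_c-1)*s_c^2) / (n_s + n_c - 2) = 0.021514
Pooled SD = sqrt(0.021514) = 0.146677
Mean difference = -0.0715
|d| = |-0.0715| / 0.146677 = 0.487

0.487


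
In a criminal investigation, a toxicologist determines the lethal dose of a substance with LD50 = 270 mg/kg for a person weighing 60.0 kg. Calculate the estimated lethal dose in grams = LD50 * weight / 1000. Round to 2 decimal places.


Lethal dose calculation:
Lethal dose = LD50 * body_weight / 1000
= 270 * 60.0 / 1000
= 16200 / 1000
= 16.20 g

16.20


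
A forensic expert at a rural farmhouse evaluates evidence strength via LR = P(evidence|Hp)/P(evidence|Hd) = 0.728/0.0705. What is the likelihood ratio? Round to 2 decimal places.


Likelihood ratio calculation:
LR = P(E|Hp) / P(E|Hd)
LR = 0.728 / 0.0705
LR = 10.33

10.33


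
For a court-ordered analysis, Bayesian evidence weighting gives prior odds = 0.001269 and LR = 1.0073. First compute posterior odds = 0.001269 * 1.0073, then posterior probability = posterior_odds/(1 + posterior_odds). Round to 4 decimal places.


Bayesian evidence evaluation:
Posterior odds = prior_odds * LR = 0.001269 * 1.0073 = 0.001278264
Posterior probability = posterior_odds / (1 + posterior_odds)
= 0.001278264 / (1 + 0.001278264)
= 0.001278264 / 1.001278264
= 0.0013

0.0013


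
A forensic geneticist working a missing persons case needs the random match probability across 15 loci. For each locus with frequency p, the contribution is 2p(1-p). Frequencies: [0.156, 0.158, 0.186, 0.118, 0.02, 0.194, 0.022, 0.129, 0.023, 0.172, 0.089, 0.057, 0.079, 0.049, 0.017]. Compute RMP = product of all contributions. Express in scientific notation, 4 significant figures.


Computing RMP for 15 loci:
Locus 1: 2 * 0.156 * 0.844 = 0.263328
Locus 2: 2 * 0.158 * 0.842 = 0.266072
Locus 3: 2 * 0.186 * 0.814 = 0.302808
Locus 4: 2 * 0.118 * 0.882 = 0.208152
Locus 5: 2 * 0.02 * 0.98 = 0.0392
Locus 6: 2 * 0.194 * 0.806 = 0.312728
Locus 7: 2 * 0.022 * 0.978 = 0.043032
Locus 8: 2 * 0.129 * 0.871 = 0.224718
Locus 9: 2 * 0.023 * 0.977 = 0.044942
Locus 10: 2 * 0.172 * 0.828 = 0.284832
Locus 11: 2 * 0.089 * 0.911 = 0.162158
Locus 12: 2 * 0.057 * 0.943 = 0.107502
Locus 13: 2 * 0.079 * 0.921 = 0.145518
Locus 14: 2 * 0.049 * 0.951 = 0.093198
Locus 15: 2 * 0.017 * 0.983 = 0.033422
RMP = 5.295e-14

5.295e-14


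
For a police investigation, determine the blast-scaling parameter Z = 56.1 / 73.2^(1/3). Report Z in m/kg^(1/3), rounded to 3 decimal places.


Scaled distance calculation:
W^(1/3) = 73.2^(1/3) = 4.183152
Z = R / W^(1/3) = 56.1 / 4.183152
Z = 13.411 m/kg^(1/3)

13.411


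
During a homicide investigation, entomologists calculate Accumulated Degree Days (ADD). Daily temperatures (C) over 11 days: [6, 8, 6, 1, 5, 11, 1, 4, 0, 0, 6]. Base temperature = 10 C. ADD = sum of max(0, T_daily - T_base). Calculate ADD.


Computing ADD day by day:
Day 1: max(0, 6 - 10) = 0
Day 2: max(0, 8 - 10) = 0
Day 3: max(0, 6 - 10) = 0
Day 4: max(0, 1 - 10) = 0
Day 5: max(0, 5 - 10) = 0
Day 6: max(0, 11 - 10) = 1
Day 7: max(0, 1 - 10) = 0
Day 8: max(0, 4 - 10) = 0
Day 9: max(0, 0 - 10) = 0
Day 10: max(0, 0 - 10) = 0
Day 11: max(0, 6 - 10) = 0
Total ADD = 1

1


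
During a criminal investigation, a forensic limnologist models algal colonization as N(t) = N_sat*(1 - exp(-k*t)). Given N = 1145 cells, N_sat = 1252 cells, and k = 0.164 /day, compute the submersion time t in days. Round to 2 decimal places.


PMSI from diatom colonization curve:
N / N_sat = 1145 / 1252 = 0.914537
1 - N/N_sat = 0.085463
ln(1 - N/N_sat) = -2.459672
t = -ln(1 - N/N_sat) / k = -(-2.459672) / 0.164 = 15.00 days

15.00


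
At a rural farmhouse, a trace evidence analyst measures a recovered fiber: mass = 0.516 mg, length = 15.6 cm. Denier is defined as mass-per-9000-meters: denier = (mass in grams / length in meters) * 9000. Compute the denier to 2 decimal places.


Denier calculation:
Mass in grams = 0.516 mg / 1000 = 0.000516 g
Length in meters = 15.6 cm / 100 = 0.156 m
Linear density = mass / length = 0.000516 / 0.156 = 0.00330769 g/m
Denier = (g/m) * 9000 = 0.00330769 * 9000 = 29.77

29.77


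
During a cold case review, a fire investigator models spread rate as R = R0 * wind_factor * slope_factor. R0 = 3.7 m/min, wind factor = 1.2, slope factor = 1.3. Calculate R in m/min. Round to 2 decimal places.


Fire spread rate calculation:
R = R0 * wind_factor * slope_factor
= 3.7 * 1.2 * 1.3
= 4.44 * 1.3
= 5.77 m/min

5.77


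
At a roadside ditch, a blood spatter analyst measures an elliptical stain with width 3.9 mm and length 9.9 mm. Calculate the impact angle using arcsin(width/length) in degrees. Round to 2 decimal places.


Blood spatter impact angle calculation:
width / length = 3.9 / 9.9 = 0.393939
angle = arcsin(0.393939)
angle = 23.20 degrees

23.20


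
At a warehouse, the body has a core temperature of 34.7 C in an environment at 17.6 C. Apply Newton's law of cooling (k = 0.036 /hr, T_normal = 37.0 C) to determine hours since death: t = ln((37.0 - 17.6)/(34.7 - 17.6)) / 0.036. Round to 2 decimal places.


Using Newton's law of cooling:
t = ln((T_normal - T_ambient) / (T_body - T_ambient)) / k
T_normal - T_ambient = 19.4
T_body - T_ambient = 17.1
Ratio = 1.134503
ln(ratio) = 0.126195
t = 0.126195 / 0.036 = 3.51 hours

3.51


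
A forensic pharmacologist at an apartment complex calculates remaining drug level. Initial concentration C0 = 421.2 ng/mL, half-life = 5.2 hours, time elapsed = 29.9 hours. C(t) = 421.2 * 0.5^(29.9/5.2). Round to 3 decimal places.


Drug concentration decay:
Number of half-lives = t / t_half = 29.9 / 5.2 = 5.75
Decay factor = 0.5^5.75 = 0.01858136
C(t) = 421.2 * 0.01858136 = 7.826 ng/mL

7.826


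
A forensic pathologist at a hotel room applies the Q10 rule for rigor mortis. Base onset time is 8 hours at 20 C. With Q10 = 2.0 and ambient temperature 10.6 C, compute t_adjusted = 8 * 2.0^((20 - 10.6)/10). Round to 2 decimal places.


Rigor mortis time adjustment:
Exponent = (T_ref - T_actual) / 10 = (20 - 10.6) / 10 = 0.94
Q10 factor = 2.0^0.94 = 1.91853
t_adjusted = 8 * 1.91853 = 15.35 hours

15.35


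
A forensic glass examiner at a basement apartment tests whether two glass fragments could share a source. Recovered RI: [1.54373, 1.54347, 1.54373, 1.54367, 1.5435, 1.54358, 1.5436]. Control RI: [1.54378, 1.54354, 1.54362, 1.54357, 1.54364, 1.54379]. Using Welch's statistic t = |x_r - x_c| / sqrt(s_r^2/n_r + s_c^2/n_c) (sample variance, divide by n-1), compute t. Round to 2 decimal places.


Welch's t-criterion for glass RI comparison:
Recovered mean = sum / n_r = 10.80528 / 7 = 1.5436114
Control mean = sum / n_c = 9.26194 / 6 = 1.5436567
Recovered sample variance s_r^2 = 1.08476e-08
Control sample variance s_c^2 = 1.11467e-08
Welch SE (unpooled) = sqrt(s_r^2/n_r + s_c^2/n_c) = sqrt(1.54966e-09 + 1.85778e-09) = sqrt(3.40744e-09) = 5.83733e-05
|mean_r - mean_c| = 4.52381e-05
t = 4.52381e-05 / 5.83733e-05 = 0.77

0.77


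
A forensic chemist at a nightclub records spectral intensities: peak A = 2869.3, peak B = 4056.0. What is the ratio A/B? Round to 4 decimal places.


Spectral peak ratio:
Peak A = 2869.3 counts
Peak B = 4056.0 counts
Ratio = 2869.3 / 4056.0 = 0.7074

0.7074


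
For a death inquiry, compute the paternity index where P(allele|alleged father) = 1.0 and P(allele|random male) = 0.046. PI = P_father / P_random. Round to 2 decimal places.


Paternity Index calculation:
PI = P(allele|father) / P(allele|random)
PI = 1.0 / 0.046
PI = 21.74

21.74
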